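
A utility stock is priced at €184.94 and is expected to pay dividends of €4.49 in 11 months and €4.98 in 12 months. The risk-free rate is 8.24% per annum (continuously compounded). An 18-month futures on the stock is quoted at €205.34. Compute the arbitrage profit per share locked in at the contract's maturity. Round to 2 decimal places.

€5.97 per share

PV(dividends) I = 4.49·e^(−0.0824·11/12) + 4.98·e^(−0.0824·12/12) = 8.7494
Fair futures F* = (S − I)·e^(rT) = (184.94 − 8.7494)·e^0.123600 = 176.1906 × 1.131563 = 199.3708
Market €205.34 > fair 199.3708: forward overpriced → cash-and-carry (borrow at r, buy the stock and collect the dividends, short the forward).
Profit at T = |F_mkt − F*| = |205.34 − 199.3708| = €5.97 per share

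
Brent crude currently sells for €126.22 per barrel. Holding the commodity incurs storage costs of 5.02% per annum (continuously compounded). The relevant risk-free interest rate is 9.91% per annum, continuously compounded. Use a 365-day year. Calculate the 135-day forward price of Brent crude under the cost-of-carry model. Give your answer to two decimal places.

€133.39 per barrel

Net carry = r + u − y = 0.0991 + 0.0502 − 0.0000 = 0.1493
F = S·e^((r+u−y)T) = 126.22 · e^(0.1493 × 135/365) = 126.22 · e^0.055221
= 126.22 × 1.056774 = €133.39 per barrel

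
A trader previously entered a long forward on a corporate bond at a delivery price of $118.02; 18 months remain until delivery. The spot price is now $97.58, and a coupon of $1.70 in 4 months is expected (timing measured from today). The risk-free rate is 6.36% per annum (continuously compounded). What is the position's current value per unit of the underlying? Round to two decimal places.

-$11.37

PV(remaining coupons) I = 1.70·e^(−0.0636·4/12) = 1.6643
Current forward F = (S − I)·e^(rT) = (97.58 − 1.6643)·e^(0.0636·18/12) = 95.9157 × 1.100099 = 105.5168
Value (long) = (F − K)·e^(−rT) = (105.5168 − 118.02) × 0.909009 = -11.3655
Value = -$11.37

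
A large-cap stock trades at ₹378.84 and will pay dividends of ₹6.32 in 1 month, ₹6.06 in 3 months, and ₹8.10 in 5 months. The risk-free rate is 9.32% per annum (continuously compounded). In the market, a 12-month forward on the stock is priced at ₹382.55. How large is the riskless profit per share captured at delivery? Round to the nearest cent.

PV(dividends) I = 6.32·e^(−0.0932·1/12) + 6.06·e^(−0.0932·3/12) + 8.10·e^(−0.0932·5/12) = 19.9830
Fair forward F* = (S − I)·e^(rT) = (378.84 − 19.9830)·e^0.093200 = 358.8570 × 1.097681 = 393.9105
Market ₹382.55 < fair 393.9105: forward underpriced → reverse cash-and-carry (short the stock, invest proceeds at r, pay the dividends, go long the forward).
Profit at T = |F_mkt − F*| = |382.55 − 393.9105| = ₹11.36 per share

₹11.36 per share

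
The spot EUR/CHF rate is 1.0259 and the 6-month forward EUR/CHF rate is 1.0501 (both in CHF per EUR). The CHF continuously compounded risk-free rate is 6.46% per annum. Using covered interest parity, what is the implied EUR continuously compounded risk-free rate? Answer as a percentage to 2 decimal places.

F = S·e^((r_CHF − r_EUR)T) ⇒ r_EUR = r_CHF − ln(F/S)/T
ln(1.0501/1.0259) = 0.023315; /(6/12) = 0.046630
r_EUR = 0.0646 − 0.046630 = 0.017970
r_EUR = 1.80%

1.80%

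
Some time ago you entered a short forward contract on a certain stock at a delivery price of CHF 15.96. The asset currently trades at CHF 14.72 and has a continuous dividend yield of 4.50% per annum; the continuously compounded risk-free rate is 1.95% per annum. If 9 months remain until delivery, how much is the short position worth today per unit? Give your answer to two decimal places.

CHF 1.50

Current fair forward for the remaining 9 months: F = S·e^((r − q)·T), (r − q) = 0.0195 − 0.0450 = -0.0255
F = 14.72 · e^(-0.0255 × 9/12) = 14.72 × 0.981057 = 14.4412
Value of long forward = (F − K)·e^(−rT) = (14.4412 − 15.96) · e^(−0.0195·9/12)
= -1.5188 × 0.985481 = -1.50
Short position value = −(long value) = CHF 1.50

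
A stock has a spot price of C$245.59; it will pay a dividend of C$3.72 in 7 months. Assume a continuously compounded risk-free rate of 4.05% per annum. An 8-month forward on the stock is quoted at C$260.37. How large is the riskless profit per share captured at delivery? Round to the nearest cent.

PV(dividends) I = 3.72·e^(−0.0405·7/12) = 3.6331
Fair forward F* = (S − I)·e^(rT) = (245.59 − 3.6331)·e^0.027000 = 241.9569 × 1.027368 = 248.5788
Market C$260.37 > fair 248.5788: forward overpriced → cash-and-carry (borrow at r, buy the stock and collect the dividends, short the forward).
Profit at T = |F_mkt − F*| = |260.37 − 248.5788| = C$11.79 per share

C$11.79 per share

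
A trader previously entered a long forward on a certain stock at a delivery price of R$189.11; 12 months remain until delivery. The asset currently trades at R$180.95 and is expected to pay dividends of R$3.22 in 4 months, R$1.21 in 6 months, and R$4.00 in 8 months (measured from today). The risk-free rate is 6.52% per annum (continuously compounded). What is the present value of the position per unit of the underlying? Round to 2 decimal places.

-R$4.38

PV(remaining dividends) I = 3.22·e^(−0.0652·4/12) + 1.21·e^(−0.0652·6/12) + 4.00·e^(−0.0652·8/12) = 8.1518
Current forward F = (S − I)·e^(rT) = (180.95 − 8.1518)·e^(0.0652·12/12) = 172.7982 × 1.067372 = 184.4400
Value (long) = (F − K)·e^(−rT) = (184.4400 − 189.11) × 0.936880 = -4.3752
Value = -R$4.38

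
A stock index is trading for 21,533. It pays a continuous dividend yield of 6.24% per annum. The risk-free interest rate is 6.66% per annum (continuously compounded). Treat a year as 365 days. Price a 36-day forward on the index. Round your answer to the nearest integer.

F = S·e^((r − q)T) = 21533 · e^((0.0666 − 0.0624) × 36/365)
= 21533 · e^0.000414 = 21533 × 1.000414
F = 21,542

21,542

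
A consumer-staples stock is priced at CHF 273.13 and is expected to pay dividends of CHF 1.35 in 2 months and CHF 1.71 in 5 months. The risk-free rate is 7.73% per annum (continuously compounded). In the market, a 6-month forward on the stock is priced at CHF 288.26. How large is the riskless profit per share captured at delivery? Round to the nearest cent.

CHF 7.47 per share

PV(dividends) I = 1.35·e^(−0.0773·2/12) + 1.71·e^(−0.0773·5/12) = 2.9885
Fair forward F* = (S − I)·e^(rT) = (273.13 − 2.9885)·e^0.038650 = 270.1415 × 1.039407 = 280.7870
Market CHF 288.26 > fair 280.7870: forward overpriced → cash-and-carry (borrow at r, buy the stock and collect the dividends, short the forward).
Profit at T = |F_mkt − F*| = |288.26 − 280.7870| = CHF 7.47 per share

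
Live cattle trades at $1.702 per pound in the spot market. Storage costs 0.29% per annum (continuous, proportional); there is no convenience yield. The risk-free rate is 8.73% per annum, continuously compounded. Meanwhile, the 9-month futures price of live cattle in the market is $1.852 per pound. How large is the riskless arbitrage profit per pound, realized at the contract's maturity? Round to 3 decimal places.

Fair futures: F* = S·e^(carry·T), with carry = (r + u) = 0.0873 + 0.0029 = 0.0902
F* = 1.702 · e^(0.0902 × 9/12) = 1.702 · e^0.067650 = 1.702 × 1.069991 = $1.8211
Market $1.852 > fair $1.8211: forward overpriced → cash-and-carry (buy spot, short the forward).
At maturity, profit = |F_mkt − F*| = |1.852 − 1.8211| = $0.031 per pound

$0.031 per pound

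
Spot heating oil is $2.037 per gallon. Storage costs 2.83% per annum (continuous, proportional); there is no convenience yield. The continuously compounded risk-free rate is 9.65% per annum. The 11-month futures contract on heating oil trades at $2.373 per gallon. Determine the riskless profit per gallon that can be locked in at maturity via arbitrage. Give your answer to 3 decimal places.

$0.089 per gallon

Fair futures: F* = S·e^(carry·T), with carry = (r + u) = 0.0965 + 0.0283 = 0.1248
F* = 2.037 · e^(0.1248 × 11/12) = 2.037 · e^0.114400 = 2.037 × 1.121201 = $2.2839
Market $2.373 > fair $2.2839: forward overpriced → cash-and-carry (buy spot, short the forward).
At maturity, profit = |F_mkt − F*| = |2.373 − 2.2839| = $0.089 per gallon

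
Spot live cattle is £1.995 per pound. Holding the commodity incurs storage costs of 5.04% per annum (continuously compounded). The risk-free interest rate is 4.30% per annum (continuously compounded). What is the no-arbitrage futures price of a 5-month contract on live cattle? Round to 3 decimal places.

Net carry = r + u − y = 0.0430 + 0.0504 − 0.0000 = 0.0934
F = S·e^((r+u−y)T) = 1.995 · e^(0.0934 × 5/12) = 1.995 · e^0.038917
= 1.995 × 1.039684 = £2.074 per pound

£2.074 per pound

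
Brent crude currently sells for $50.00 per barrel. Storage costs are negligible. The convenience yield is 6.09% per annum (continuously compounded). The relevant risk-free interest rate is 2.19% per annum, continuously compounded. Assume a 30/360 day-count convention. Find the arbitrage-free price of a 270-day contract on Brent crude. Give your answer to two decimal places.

$48.56 per barrel

Net carry = r + u − y = 0.0219 + 0.0000 − 0.0609 = -0.0390
F = S·e^((r+u−y)T) = 50.00 · e^(-0.0390 × 270/360) = 50.00 · e^-0.029250
= 50.00 × 0.971174 = $48.56 per barrel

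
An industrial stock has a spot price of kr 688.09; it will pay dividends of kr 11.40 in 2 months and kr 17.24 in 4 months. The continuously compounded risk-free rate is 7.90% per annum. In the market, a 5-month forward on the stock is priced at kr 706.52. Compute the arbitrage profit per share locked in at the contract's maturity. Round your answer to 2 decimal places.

PV(dividends) I = 11.40·e^(−0.0790·2/12) + 17.24·e^(−0.0790·4/12) = 28.0428
Fair forward F* = (S − I)·e^(rT) = (688.09 − 28.0428)·e^0.032917 = 660.0472 × 1.033465 = 682.1357
Market kr 706.52 > fair 682.1357: forward overpriced → cash-and-carry (borrow at r, buy the stock and collect the dividends, short the forward).
Profit at T = |F_mkt − F*| = |706.52 − 682.1357| = kr 24.38 per share

kr 24.38 per share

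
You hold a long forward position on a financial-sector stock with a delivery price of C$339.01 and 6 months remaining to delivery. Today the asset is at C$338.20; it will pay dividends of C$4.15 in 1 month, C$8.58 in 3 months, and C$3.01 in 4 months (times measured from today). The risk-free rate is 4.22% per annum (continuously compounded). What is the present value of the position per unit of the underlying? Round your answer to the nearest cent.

PV(remaining dividends) I = 4.15·e^(−0.0422·1/12) + 8.58·e^(−0.0422·3/12) + 3.01·e^(−0.0422·4/12) = 15.5933
Current forward F = (S − I)·e^(rT) = (338.20 − 15.5933)·e^(0.0422·6/12) = 322.6067 × 1.021324 = 329.4860
Value (long) = (F − K)·e^(−rT) = (329.4860 − 339.01) × 0.979121 = -9.3251
Value = -C$9.33

-C$9.33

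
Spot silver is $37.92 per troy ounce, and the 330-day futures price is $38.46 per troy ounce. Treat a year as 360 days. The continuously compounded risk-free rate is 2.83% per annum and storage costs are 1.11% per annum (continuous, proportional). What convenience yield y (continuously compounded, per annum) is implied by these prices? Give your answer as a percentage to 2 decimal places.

2.40%

F = S·e^((r+u−y)T) ⇒ (r+u−y) = ln(F/S)/T
ln(38.46/37.92) = 0.014140; /T ⇒ 0.015425
y = r + u − ln(F/S)/T = 0.0283 + 0.0111 − 0.015425 = 0.023975
y = 2.40%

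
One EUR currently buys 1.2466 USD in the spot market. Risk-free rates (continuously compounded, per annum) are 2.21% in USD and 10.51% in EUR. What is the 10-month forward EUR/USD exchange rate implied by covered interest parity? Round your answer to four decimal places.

1.1633

F = S·e^((r_USD − r_EUR)T) = 1.2466 · e^((0.0221 − 0.1051) × 10/12)
= 1.2466 · e^-0.069167 = 1.2466 × 0.933171
F = 1.1633 USD per EUR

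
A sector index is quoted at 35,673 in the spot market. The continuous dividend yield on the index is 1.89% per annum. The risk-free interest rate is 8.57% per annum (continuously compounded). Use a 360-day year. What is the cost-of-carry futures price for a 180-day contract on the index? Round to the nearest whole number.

F = S·e^((r − q)T) = 35673 · e^((0.0857 − 0.0189) × 180/360)
= 35673 · e^0.033400 = 35673 × 1.033964
F = 36,885

36,885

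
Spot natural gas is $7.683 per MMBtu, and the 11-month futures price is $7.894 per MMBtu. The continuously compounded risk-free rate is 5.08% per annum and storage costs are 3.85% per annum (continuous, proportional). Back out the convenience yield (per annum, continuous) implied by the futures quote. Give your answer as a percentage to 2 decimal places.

5.97%

F = S·e^((r+u−y)T) ⇒ (r+u−y) = ln(F/S)/T
ln(7.894/7.683) = 0.027093; /T ⇒ 0.029556
y = r + u − ln(F/S)/T = 0.0508 + 0.0385 − 0.029556 = 0.059744
y = 5.97%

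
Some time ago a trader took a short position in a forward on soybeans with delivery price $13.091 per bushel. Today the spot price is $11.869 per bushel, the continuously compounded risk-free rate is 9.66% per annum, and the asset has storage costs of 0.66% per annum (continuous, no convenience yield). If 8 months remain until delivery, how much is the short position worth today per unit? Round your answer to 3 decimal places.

Current fair forward for the remaining 8 months: F = S·e^((r + u)·T), (r + u) = 0.0966 + 0.0066 = 0.1032
F = 11.869 · e^(0.1032 × 8/12) = 11.869 × 1.071222 = 12.7143
Value of long forward = (F − K)·e^(−rT) = (12.7143 − 13.091) · e^(−0.0966·8/12)
= -0.3767 × 0.937630 = -0.353
Short position value = −(long value) = $0.353

$0.353 per bushel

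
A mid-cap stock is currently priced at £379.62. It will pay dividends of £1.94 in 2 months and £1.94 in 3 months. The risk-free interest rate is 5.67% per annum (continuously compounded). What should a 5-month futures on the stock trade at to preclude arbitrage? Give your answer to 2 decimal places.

£384.77

PV(dividends) I = 1.94·e^(−0.0567·2/12) + 1.94·e^(−0.0567·3/12)
I = 1.9218 + 1.9127 = 3.8345
F = (S − I)·e^(rT) = (379.62 − 3.8345) · e^(0.0567·5/12)
= 375.7855 · e^0.023625 = 375.7855 × 1.023906 = £384.77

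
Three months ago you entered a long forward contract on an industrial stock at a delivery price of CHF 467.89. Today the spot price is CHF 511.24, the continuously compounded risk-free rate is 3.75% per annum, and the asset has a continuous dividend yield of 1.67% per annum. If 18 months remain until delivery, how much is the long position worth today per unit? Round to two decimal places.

Current fair forward for the remaining 18 months: F = S·e^((r − q)·T), (r − q) = 0.0375 − 0.0167 = 0.0208
F = 511.24 · e^(0.0208 × 18/12) = 511.24 × 1.031692 = 527.4422
Value of long forward = (F − K)·e^(−rT) = (527.4422 − 467.89) · e^(−0.0375·18/12)
= 59.5522 × 0.945303 = 56.29

CHF 56.29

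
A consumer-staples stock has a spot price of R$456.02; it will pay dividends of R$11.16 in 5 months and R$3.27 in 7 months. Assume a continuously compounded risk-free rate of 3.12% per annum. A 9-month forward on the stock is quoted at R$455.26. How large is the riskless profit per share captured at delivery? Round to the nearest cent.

PV(dividends) I = 11.16·e^(−0.0312·5/12) + 3.27·e^(−0.0312·7/12) = 14.2269
Fair forward F* = (S − I)·e^(rT) = (456.02 − 14.2269)·e^0.023400 = 441.7931 × 1.023676 = 452.2530
Market R$455.26 > fair 452.2530: forward overpriced → cash-and-carry (borrow at r, buy the stock and collect the dividends, short the forward).
Profit at T = |F_mkt − F*| = |455.26 − 452.2530| = R$3.01 per share

R$3.01 per share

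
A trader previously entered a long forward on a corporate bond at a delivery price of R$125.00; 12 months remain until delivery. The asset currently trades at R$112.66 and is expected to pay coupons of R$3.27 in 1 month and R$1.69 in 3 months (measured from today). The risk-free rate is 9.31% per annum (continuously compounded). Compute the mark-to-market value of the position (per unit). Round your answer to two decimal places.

PV(remaining coupons) I = 3.27·e^(−0.0931·1/12) + 1.69·e^(−0.0931·3/12) = 4.8958
Current forward F = (S − I)·e^(rT) = (112.66 − 4.8958)·e^(0.0931·12/12) = 107.7642 × 1.097571 = 118.2789
Value (long) = (F − K)·e^(−rT) = (118.2789 − 125.00) × 0.911102 = -6.1236
Value = -R$6.12

-R$6.12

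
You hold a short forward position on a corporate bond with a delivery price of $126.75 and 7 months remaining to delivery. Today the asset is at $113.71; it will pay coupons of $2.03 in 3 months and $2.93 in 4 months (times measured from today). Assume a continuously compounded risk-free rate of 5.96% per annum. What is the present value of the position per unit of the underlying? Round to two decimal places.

PV(remaining coupons) I = 2.03·e^(−0.0596·3/12) + 2.93·e^(−0.0596·4/12) = 4.8723
Current forward F = (S − I)·e^(rT) = (113.71 − 4.8723)·e^(0.0596·7/12) = 108.8377 × 1.035378 = 112.6882
Value (long) = (F − K)·e^(−rT) = (112.6882 − 126.75) × 0.965831 = -13.5813
Short position value = −(long value) = $13.58

$13.58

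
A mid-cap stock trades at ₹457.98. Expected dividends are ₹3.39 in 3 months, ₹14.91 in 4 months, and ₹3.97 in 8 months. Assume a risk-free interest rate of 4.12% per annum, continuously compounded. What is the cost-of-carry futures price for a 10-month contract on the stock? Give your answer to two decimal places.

₹451.29

PV(dividends) I = 3.39·e^(−0.0412·3/12) + 14.91·e^(−0.0412·4/12) + 3.97·e^(−0.0412·8/12)
I = 3.3553 + 14.7066 + 3.8624 = 21.9243
F = (S − I)·e^(rT) = (457.98 − 21.9243) · e^(0.0412·10/12)
= 436.0557 · e^0.034333 = 436.0557 × 1.034929 = ₹451.29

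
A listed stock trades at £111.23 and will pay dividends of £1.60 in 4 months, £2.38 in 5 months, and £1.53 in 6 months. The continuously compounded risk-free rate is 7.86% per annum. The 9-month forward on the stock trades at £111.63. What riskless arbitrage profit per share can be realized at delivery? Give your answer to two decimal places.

PV(dividends) I = 1.60·e^(−0.0786·4/12) + 2.38·e^(−0.0786·5/12) + 1.53·e^(−0.0786·6/12) = 5.3330
Fair forward F* = (S − I)·e^(rT) = (111.23 − 5.3330)·e^0.058950 = 105.8970 × 1.060722 = 112.3273
Market £111.63 < fair 112.3273: forward underpriced → reverse cash-and-carry (short the stock, invest proceeds at r, pay the dividends, go long the forward).
Profit at T = |F_mkt − F*| = |111.63 − 112.3273| = £0.70 per share

£0.70 per share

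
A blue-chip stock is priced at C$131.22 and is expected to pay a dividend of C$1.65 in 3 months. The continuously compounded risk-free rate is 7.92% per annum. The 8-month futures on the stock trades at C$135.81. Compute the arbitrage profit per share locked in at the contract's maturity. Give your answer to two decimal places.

C$0.82 per share

PV(dividends) I = 1.65·e^(−0.0792·3/12) = 1.6177
Fair futures F* = (S − I)·e^(rT) = (131.22 − 1.6177)·e^0.052800 = 129.6023 × 1.054219 = 136.6292
Market C$135.81 < fair 136.6292: forward underpriced → reverse cash-and-carry (short the stock, invest proceeds at r, pay the dividends, go long the forward).
Profit at T = |F_mkt − F*| = |135.81 − 136.6292| = C$0.82 per share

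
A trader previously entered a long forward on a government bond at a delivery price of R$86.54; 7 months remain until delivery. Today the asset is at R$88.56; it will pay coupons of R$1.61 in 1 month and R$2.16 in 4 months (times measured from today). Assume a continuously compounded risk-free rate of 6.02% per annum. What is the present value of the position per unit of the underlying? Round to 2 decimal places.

PV(remaining coupons) I = 1.61·e^(−0.0602·1/12) + 2.16·e^(−0.0602·4/12) = 3.7190
Current forward F = (S − I)·e^(rT) = (88.56 − 3.7190)·e^(0.0602·7/12) = 84.8410 × 1.035741 = 87.8733
Value (long) = (F − K)·e^(−rT) = (87.8733 − 86.54) × 0.965493 = 1.2873
Value = R$1.29

R$1.29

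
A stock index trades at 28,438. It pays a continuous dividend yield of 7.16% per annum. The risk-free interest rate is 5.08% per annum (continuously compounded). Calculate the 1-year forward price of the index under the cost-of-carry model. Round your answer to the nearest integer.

F = S·e^((r − q)T) = 28438 · e^((0.0508 − 0.0716) × 1)
= 28438 · e^-0.020800 = 28438 × 0.979415
F = 27,853

27,853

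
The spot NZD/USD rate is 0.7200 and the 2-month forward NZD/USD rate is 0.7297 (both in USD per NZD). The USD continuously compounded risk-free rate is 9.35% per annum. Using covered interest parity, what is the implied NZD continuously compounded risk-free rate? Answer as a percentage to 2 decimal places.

1.32%

F = S·e^((r_USD − r_NZD)T) ⇒ r_NZD = r_USD − ln(F/S)/T
ln(0.7297/0.7200) = 0.013382; /(2/12) = 0.080292
r_NZD = 0.0935 − 0.080292 = 0.013208
r_NZD = 1.32%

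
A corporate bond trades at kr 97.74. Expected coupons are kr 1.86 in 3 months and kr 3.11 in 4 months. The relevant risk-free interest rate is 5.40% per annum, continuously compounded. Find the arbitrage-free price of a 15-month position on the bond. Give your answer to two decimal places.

PV(coupons) I = 1.86·e^(−0.0540·3/12) + 3.11·e^(−0.0540·4/12)
I = 1.8351 + 3.0545 = 4.8896
F = (S − I)·e^(rT) = (97.74 − 4.8896) · e^(0.0540·15/12)
= 92.8504 · e^0.067500 = 92.8504 × 1.069830 = kr 99.33

kr 99.33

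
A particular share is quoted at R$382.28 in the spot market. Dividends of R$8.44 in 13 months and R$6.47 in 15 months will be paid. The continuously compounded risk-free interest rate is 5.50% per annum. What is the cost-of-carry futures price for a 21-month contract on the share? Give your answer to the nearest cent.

PV(dividends) I = 8.44·e^(−0.0550·13/12) + 6.47·e^(−0.0550·15/12)
I = 7.9518 + 6.0401 = 13.9919
F = (S − I)·e^(rT) = (382.28 − 13.9919) · e^(0.0550·21/12)
= 368.2881 · e^0.096250 = 368.2881 × 1.101034 = R$405.50

R$405.50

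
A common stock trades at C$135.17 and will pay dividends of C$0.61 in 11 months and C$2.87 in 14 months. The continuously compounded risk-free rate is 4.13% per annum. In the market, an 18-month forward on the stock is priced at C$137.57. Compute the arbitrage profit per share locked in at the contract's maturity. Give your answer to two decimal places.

PV(dividends) I = 0.61·e^(−0.0413·11/12) + 2.87·e^(−0.0413·14/12) = 3.3223
Fair forward F* = (S − I)·e^(rT) = (135.17 − 3.3223)·e^0.061950 = 131.8477 × 1.063909 = 140.2740
Market C$137.57 < fair 140.2740: forward underpriced → reverse cash-and-carry (short the stock, invest proceeds at r, pay the dividends, go long the forward).
Profit at T = |F_mkt − F*| = |137.57 − 140.2740| = C$2.70 per share

C$2.70 per share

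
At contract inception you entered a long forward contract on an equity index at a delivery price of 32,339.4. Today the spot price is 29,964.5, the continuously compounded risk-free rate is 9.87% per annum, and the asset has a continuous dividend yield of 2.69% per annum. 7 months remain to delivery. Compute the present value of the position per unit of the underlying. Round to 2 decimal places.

Current fair forward for the remaining 7 months: F = S·e^((r − q)·T), (r − q) = 0.0987 − 0.0269 = 0.0718
F = 29964.5 · e^(0.0718 × 7/12) = 29964.5 × 1.04277281 = 31246.1659
Value of long forward = (F − K)·e^(−rT) = (31246.1659 − 32339.4) · e^(−0.0987·7/12)
= -1093.2341 × 0.94405108 = -1032.07

-1032.07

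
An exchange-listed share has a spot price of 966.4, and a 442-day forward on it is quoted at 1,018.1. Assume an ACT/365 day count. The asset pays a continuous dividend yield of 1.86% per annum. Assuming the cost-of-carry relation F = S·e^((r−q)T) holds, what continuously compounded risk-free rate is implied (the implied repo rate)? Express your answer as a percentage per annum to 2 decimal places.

From F = S·e^((r−q)T): (r − q) = ln(F/S)/T
ln(1018.1/966.4) = ln(1.053498) = 0.052116
(r − q) = 0.052116 / (442/365) = 0.043037
r = ln(F/S)/T + q = 0.043037 + 0.0186 = 0.061637
r = 6.16%

6.16%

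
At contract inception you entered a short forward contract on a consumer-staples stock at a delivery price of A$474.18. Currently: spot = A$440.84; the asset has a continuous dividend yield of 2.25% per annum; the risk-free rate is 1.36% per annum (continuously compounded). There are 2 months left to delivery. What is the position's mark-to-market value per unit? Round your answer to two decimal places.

Current fair forward for the remaining 2 months: F = S·e^((r − q)·T), (r − q) = 0.0136 − 0.0225 = -0.0089
F = 440.84 · e^(-0.0089 × 2/12) = 440.84 × 0.998518 = 440.1867
Value of long forward = (F − K)·e^(−rT) = (440.1867 − 474.18) · e^(−0.0136·2/12)
= -33.9933 × 0.997736 = -33.92
Short position value = −(long value) = A$33.92

A$33.92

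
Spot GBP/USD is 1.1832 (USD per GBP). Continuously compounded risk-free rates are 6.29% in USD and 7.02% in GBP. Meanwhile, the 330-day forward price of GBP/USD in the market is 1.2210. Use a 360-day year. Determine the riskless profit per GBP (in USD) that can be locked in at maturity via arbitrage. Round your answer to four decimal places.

0.0457 per GBP (in USD)

Fair forward: F* = S·e^(carry·T), with carry = (r_USD − r_GBP) = 0.0629 − 0.0702 = -0.0073
F* = 1.1832 · e^(-0.0073 × 330/360) = 1.1832 · e^-0.006692 = 1.1832 × 0.993330 = 1.1753
Market 1.2210 > fair 1.1753: forward overpriced → cash-and-carry (buy spot, short the forward).
At maturity, profit = |F_mkt − F*| = |1.2210 − 1.1753| = 0.0457 per GBP (in USD)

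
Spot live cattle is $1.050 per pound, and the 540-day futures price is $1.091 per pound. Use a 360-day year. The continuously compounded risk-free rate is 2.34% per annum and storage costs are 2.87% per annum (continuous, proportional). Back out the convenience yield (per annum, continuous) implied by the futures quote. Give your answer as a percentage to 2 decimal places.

F = S·e^((r+u−y)T) ⇒ (r+u−y) = ln(F/S)/T
ln(1.091/1.050) = 0.038305; /T ⇒ 0.025537
y = r + u − ln(F/S)/T = 0.0234 + 0.0287 − 0.025537 = 0.026563
y = 2.66%

2.66%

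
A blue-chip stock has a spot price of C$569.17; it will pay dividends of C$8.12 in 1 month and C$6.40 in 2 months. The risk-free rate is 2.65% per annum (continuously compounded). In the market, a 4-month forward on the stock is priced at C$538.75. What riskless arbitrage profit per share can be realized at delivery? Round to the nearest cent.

C$20.87 per share

PV(dividends) I = 8.12·e^(−0.0265·1/12) + 6.40·e^(−0.0265·2/12) = 14.4739
Fair forward F* = (S − I)·e^(rT) = (569.17 − 14.4739)·e^0.008833 = 554.6961 × 1.008872 = 559.6174
Market C$538.75 < fair 559.6174: forward underpriced → reverse cash-and-carry (short the stock, invest proceeds at r, pay the dividends, go long the forward).
Profit at T = |F_mkt − F*| = |538.75 − 559.6174| = C$20.87 per share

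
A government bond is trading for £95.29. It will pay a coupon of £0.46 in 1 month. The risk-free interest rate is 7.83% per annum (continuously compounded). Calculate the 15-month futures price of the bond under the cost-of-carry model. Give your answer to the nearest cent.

PV(coupons) I = 0.46·e^(−0.0783·1/12)
I = 0.4570
F = (S − I)·e^(rT) = (95.29 − 0.4570) · e^(0.0783·15/12)
= 94.8330 · e^0.097875 = 94.8330 × 1.102825 = £104.58

£104.58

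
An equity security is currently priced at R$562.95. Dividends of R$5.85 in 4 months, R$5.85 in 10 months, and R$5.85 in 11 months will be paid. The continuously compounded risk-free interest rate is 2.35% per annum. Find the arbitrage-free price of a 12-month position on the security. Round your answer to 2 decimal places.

PV(dividends) I = 5.85·e^(−0.0235·4/12) + 5.85·e^(−0.0235·10/12) + 5.85·e^(−0.0235·11/12)
I = 5.8044 + 5.7366 + 5.7253 = 17.2663
F = (S − I)·e^(rT) = (562.95 − 17.2663) · e^(0.0235·12/12)
= 545.6837 · e^0.023500 = 545.6837 × 1.023778 = R$558.66

R$558.66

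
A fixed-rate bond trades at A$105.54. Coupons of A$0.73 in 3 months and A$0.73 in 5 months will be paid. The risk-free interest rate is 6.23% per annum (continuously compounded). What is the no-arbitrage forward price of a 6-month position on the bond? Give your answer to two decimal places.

A$107.40

PV(coupons) I = 0.73·e^(−0.0623·3/12) + 0.73·e^(−0.0623·5/12)
I = 0.7187 + 0.7113 = 1.4300
F = (S − I)·e^(rT) = (105.54 − 1.4300) · e^(0.0623·6/12)
= 104.1100 · e^0.031150 = 104.1100 × 1.031640 = A$107.40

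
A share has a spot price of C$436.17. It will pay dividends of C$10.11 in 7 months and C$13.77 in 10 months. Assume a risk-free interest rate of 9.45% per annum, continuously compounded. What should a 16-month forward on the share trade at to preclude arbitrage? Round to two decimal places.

C$469.45

PV(dividends) I = 10.11·e^(−0.0945·7/12) + 13.77·e^(−0.0945·10/12)
I = 9.5678 + 12.7272 = 22.2950
F = (S − I)·e^(rT) = (436.17 − 22.2950) · e^(0.0945·16/12)
= 413.8750 · e^0.126000 = 413.8750 × 1.134282 = C$469.45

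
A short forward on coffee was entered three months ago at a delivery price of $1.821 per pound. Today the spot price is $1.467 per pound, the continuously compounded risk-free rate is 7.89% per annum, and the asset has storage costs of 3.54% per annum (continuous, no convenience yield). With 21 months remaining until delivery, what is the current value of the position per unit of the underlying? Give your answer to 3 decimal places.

Current fair forward for the remaining 21 months: F = S·e^((r + u)·T), (r + u) = 0.0789 + 0.0354 = 0.1143
F = 1.467 · e^(0.1143 × 21/12) = 1.467 × 1.221433 = 1.7918
Value of long forward = (F − K)·e^(−rT) = (1.7918 − 1.821) · e^(−0.0789·21/12)
= -0.0292 × 0.871033 = -0.025
Short position value = −(long value) = $0.025

$0.025 per pound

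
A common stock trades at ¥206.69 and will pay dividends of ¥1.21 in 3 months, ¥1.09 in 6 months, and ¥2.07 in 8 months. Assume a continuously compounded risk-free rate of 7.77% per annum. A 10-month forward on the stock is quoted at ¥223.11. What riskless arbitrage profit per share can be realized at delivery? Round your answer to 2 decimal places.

PV(dividends) I = 1.21·e^(−0.0777·3/12) + 1.09·e^(−0.0777·6/12) + 2.07·e^(−0.0777·8/12) = 4.2007
Fair forward F* = (S − I)·e^(rT) = (206.69 − 4.2007)·e^0.064750 = 202.4893 × 1.066892 = 216.0342
Market ¥223.11 > fair 216.0342: forward overpriced → cash-and-carry (borrow at r, buy the stock and collect the dividends, short the forward).
Profit at T = |F_mkt − F*| = |223.11 − 216.0342| = ¥7.08 per share

¥7.08 per share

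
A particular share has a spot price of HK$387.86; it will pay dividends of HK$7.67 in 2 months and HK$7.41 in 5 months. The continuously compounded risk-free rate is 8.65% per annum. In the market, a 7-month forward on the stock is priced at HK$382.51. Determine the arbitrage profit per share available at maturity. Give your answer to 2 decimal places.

HK$9.95 per share

PV(dividends) I = 7.67·e^(−0.0865·2/12) + 7.41·e^(−0.0865·5/12) = 14.7079
Fair forward F* = (S − I)·e^(rT) = (387.86 − 14.7079)·e^0.050458 = 373.1521 × 1.051753 = 392.4638
Market HK$382.51 < fair 392.4638: forward underpriced → reverse cash-and-carry (short the stock, invest proceeds at r, pay the dividends, go long the forward).
Profit at T = |F_mkt − F*| = |382.51 − 392.4638| = HK$9.95 per share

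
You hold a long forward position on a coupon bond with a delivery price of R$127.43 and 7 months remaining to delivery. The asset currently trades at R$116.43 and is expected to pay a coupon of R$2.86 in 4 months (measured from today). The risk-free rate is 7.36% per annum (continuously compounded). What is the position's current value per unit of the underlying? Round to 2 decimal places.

PV(remaining coupons) I = 2.86·e^(−0.0736·4/12) = 2.7907
Current forward F = (S − I)·e^(rT) = (116.43 − 2.7907)·e^(0.0736·7/12) = 113.6393 × 1.043868 = 118.6244
Value (long) = (F − K)·e^(−rT) = (118.6244 − 127.43) × 0.957975 = -8.4355
Value = -R$8.44

-R$8.44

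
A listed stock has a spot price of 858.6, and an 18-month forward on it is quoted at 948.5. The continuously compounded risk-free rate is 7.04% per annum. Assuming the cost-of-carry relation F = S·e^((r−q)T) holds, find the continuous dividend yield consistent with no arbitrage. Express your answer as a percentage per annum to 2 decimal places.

From F = S·e^((r−q)T): (r − q) = ln(F/S)/T
ln(948.5/858.6) = ln(1.104705) = 0.099578
(r − q) = 0.099578 / (18/12) = 0.066385
q = r − ln(F/S)/T = 0.0704 − 0.066385 = 0.004015
q = 0.40%

0.40%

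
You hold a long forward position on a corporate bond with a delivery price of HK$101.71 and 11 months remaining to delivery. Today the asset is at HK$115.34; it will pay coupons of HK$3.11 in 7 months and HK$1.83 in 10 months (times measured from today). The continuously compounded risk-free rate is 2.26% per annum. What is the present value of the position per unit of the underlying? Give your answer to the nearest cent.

PV(remaining coupons) I = 3.11·e^(−0.0226·7/12) + 1.83·e^(−0.0226·10/12) = 4.8651
Current forward F = (S − I)·e^(rT) = (115.34 − 4.8651)·e^(0.0226·11/12) = 110.4749 × 1.020933 = 112.7875
Value (long) = (F − K)·e^(−rT) = (112.7875 − 101.71) × 0.979496 = 10.8504
Value = HK$10.85

HK$10.85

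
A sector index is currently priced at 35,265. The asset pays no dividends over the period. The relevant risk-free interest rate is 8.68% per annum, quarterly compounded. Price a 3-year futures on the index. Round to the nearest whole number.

45,627

F = S · (1+r/4)^(4T)
= 35265 × 1.293840
F = 45,627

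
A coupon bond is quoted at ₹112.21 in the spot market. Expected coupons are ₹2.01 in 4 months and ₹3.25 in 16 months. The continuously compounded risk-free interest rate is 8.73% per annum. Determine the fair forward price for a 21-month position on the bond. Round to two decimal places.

₹125.09

PV(coupons) I = 2.01·e^(−0.0873·4/12) + 3.25·e^(−0.0873·16/12)
I = 1.9524 + 2.8929 = 4.8453
F = (S − I)·e^(rT) = (112.21 − 4.8453) · e^(0.0873·21/12)
= 107.3647 · e^0.152775 = 107.3647 × 1.165063 = ₹125.09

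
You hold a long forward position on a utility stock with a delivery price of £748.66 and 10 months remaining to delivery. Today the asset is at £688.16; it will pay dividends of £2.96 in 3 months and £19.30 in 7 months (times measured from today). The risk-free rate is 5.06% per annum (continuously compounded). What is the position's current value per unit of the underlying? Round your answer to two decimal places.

-£51.25

PV(remaining dividends) I = 2.96·e^(−0.0506·3/12) + 19.30·e^(−0.0506·7/12) = 21.6614
Current forward F = (S − I)·e^(rT) = (688.16 − 21.6614)·e^(0.0506·10/12) = 666.4986 × 1.043068 = 695.2034
Value (long) = (F − K)·e^(−rT) = (695.2034 − 748.66) × 0.958710 = -51.2494
Value = -£51.25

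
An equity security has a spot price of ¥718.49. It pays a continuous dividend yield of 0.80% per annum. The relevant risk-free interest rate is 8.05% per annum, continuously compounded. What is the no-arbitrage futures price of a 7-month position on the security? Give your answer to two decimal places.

¥749.53

F = S·e^((r − q)T) = 718.49 · e^((0.0805 − 0.0080) × 7/12)
= 718.49 · e^0.042292 = 718.49 × 1.043199
F = ¥749.53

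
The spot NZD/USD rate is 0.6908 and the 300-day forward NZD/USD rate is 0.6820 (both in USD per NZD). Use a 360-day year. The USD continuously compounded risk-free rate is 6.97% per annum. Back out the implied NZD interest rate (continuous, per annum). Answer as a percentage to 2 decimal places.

8.51%

F = S·e^((r_USD − r_NZD)T) ⇒ r_NZD = r_USD − ln(F/S)/T
ln(0.6820/0.6908) = -0.012821; /(300/360) = -0.015385
r_NZD = 0.0697 + 0.015385 = 0.085085
r_NZD = 8.51%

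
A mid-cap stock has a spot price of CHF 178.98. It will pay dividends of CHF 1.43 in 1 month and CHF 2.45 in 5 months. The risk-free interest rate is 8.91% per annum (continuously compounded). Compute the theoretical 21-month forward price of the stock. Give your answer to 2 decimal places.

PV(dividends) I = 1.43·e^(−0.0891·1/12) + 2.45·e^(−0.0891·5/12)
I = 1.4194 + 2.3607 = 3.7801
F = (S − I)·e^(rT) = (178.98 − 3.7801) · e^(0.0891·21/12)
= 175.1999 · e^0.155925 = 175.1999 × 1.168739 = CHF 204.76

CHF 204.76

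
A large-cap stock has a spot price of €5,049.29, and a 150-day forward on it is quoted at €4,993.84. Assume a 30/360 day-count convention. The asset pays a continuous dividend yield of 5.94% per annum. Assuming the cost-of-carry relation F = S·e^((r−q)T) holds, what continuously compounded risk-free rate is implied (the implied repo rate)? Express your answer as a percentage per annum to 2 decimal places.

From F = S·e^((r−q)T): (r − q) = ln(F/S)/T
ln(4993.84/5049.29) = ln(0.989018) = -0.011043
(r − q) = -0.011043 / (150/360) = -0.026503
r = ln(F/S)/T + q = -0.026503 + 0.0594 = 0.032897
r = 3.29%

3.29%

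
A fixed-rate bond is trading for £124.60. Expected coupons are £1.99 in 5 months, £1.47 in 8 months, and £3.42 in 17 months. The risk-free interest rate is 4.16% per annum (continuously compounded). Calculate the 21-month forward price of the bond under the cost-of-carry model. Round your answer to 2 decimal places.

PV(coupons) I = 1.99·e^(−0.0416·5/12) + 1.47·e^(−0.0416·8/12) + 3.42·e^(−0.0416·17/12)
I = 1.9558 + 1.4298 + 3.2243 = 6.6099
F = (S − I)·e^(rT) = (124.60 − 6.6099) · e^(0.0416·21/12)
= 117.9901 · e^0.072800 = 117.9901 × 1.075515 = £126.90

£126.90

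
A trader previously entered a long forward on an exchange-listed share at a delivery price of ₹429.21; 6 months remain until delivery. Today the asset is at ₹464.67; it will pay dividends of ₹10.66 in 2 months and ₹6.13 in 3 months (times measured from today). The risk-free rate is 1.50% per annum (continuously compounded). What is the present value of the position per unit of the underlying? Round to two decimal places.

₹21.93

PV(remaining dividends) I = 10.66·e^(−0.0150·2/12) + 6.13·e^(−0.0150·3/12) = 16.7404
Current forward F = (S − I)·e^(rT) = (464.67 − 16.7404)·e^(0.0150·6/12) = 447.9296 × 1.007528 = 451.3016
Value (long) = (F − K)·e^(−rT) = (451.3016 − 429.21) × 0.992528 = 21.9265
Value = ₹21.93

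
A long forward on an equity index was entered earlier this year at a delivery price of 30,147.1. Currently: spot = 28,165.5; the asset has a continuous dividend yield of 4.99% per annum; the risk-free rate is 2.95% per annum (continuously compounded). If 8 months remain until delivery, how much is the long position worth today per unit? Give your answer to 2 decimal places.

-2316.06

Current fair forward for the remaining 8 months: F = S·e^((r − q)·T), (r − q) = 0.0295 − 0.0499 = -0.0204
F = 28165.5 · e^(-0.0204 × 8/12) = 28165.5 × 0.98649206 = 27785.0421
Value of long forward = (F − K)·e^(−rT) = (27785.0421 − 30147.1) · e^(−0.0295·8/12)
= -2362.0579 × 0.98052546 = -2316.06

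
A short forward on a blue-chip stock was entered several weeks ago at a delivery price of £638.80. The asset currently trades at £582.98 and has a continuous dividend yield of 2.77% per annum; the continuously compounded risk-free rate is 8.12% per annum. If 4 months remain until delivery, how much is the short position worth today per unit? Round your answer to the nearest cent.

£44.12

Current fair forward for the remaining 4 months: F = S·e^((r − q)·T), (r − q) = 0.0812 − 0.0277 = 0.0535
F = 582.98 · e^(0.0535 × 4/12) = 582.98 × 1.017993 = 593.4696
Value of long forward = (F − K)·e^(−rT) = (593.4696 − 638.80) · e^(−0.0812·4/12)
= -45.3304 × 0.973296 = -44.12
Short position value = −(long value) = £44.12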